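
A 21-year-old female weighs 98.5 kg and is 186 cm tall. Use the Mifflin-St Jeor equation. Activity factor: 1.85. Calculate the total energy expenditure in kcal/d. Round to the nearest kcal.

3481 kcal/d

Mifflin-St Jeor (female): BMR = 10(98.5) + 6.25(186) − 5(21) − 161 = 985 + 1162.5 − 105 − 161 = 1881.5 kcal/day.
TEE = BMR × activity factor = 1881.5 × 1.85 = 3480.775 kcal/day.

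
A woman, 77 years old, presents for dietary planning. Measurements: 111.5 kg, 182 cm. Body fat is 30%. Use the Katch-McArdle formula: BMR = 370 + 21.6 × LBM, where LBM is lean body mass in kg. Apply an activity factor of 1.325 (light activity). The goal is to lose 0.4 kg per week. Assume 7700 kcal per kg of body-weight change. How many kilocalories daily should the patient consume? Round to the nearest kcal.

2284 kilocalories daily

LBM = 111.5 × (1 − 0.3) = 78.05 kg. Katch-McArdle: BMR = 370 + 21.6 × 78.05 = 2055.88 kcal/day.
TEE = 2055.88 × 1.325 = 2724.041 kcal/day.
Required daily deficit = 0.4 × 7700 ÷ 7 = 440 kcal/day.
Target intake = 2724.041 − 440 = 2284.041 kcal/day.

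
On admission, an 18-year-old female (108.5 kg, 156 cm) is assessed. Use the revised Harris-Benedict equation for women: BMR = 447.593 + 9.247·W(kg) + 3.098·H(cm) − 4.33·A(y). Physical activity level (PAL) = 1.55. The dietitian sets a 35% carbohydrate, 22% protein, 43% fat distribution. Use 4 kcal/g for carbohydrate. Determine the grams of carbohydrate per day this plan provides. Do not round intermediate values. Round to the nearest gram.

Harris-Benedict: BMR = 447.593 + 9.247(108.5) + 3.098(156) − 4.33(18) = 1856.2405 kcal/day.
TEE = 1856.2405 × 1.55 = 2877.1728 kcal/day.
Carbohydrate energy = 35% × 2877.1728 = 1007.0105 kcal.
Carbohydrate = 1007.0105 ÷ 4 kcal/g = 251.7526 g.

252 g/day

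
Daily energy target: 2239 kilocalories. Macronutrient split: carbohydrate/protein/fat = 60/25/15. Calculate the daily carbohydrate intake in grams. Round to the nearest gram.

Carbohydrate energy = 60% × 2239 = 1343.4 kcal.
At 4 kcal/g: 1343.4 ÷ 4 = 335.85 g.

336 g/day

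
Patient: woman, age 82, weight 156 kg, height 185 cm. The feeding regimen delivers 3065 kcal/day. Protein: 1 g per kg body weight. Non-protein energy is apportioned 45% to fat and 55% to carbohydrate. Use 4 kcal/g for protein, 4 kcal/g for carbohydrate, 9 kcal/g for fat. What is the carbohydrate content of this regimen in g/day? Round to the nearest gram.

Protein = 1 × 156 = 156 g → 156 × 4 = 624 kcal.
Non-protein calories = 3065 − 624 = 2441 kcal.
Fat: 45% × 2441 = 1098.45 kcal; carbohydrate: 1342.55 kcal.
Carbohydrate: 1342.55 kcal ÷ 4 kcal/g = 335.6375 g.

336 g/day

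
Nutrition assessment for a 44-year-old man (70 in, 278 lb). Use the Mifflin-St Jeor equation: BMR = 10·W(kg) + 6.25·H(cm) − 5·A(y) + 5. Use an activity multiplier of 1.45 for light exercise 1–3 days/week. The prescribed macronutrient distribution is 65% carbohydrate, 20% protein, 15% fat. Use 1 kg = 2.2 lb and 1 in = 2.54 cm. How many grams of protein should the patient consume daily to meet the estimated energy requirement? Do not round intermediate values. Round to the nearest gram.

Convert to metric: weight = 278 ÷ 2.2 = 126.3636 kg; height = 70 × 2.54 = 177.8 cm.
Mifflin-St Jeor (male): BMR = 10(126.3636) + 6.25(177.8) − 5(44) + 5 = 1263.6364 + 1111.25 − 220 + 5 = 2159.8864 kcal/day.
TEE = 2159.8864 × 1.45 = 3131.8352 kcal/day.
Protein energy = 20% × 3131.8352 = 626.367 kcal.
Protein = 626.367 ÷ 4 kcal/g = 156.5918 g.

157 g/day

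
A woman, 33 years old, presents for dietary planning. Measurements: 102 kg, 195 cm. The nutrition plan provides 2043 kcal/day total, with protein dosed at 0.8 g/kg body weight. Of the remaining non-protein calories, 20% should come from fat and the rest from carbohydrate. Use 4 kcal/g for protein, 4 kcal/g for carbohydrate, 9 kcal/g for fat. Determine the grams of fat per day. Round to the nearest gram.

38 g/day

Protein = 0.8 × 102 = 81.6 g → 81.6 × 4 = 326.4 kcal.
Non-protein calories = 2043 − 326.4 = 1716.6 kcal.
Fat: 20% × 1716.6 = 343.32 kcal; carbohydrate: 1373.28 kcal.
Fat: 343.32 kcal ÷ 9 kcal/g = 38.1467 g.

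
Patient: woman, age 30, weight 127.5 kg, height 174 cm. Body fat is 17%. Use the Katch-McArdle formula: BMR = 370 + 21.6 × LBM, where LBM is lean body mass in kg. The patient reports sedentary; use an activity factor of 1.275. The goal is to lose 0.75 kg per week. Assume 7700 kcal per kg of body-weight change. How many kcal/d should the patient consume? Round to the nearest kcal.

2561 kcal/d

LBM = 127.5 × (1 − 0.17) = 105.825 kg. Katch-McArdle: BMR = 370 + 21.6 × 105.825 = 2655.82 kcal/day.
TEE = 2655.82 × 1.275 = 3386.1705 kcal/day.
Required daily deficit = 0.75 × 7700 ÷ 7 = 825 kcal/day.
Target intake = 3386.1705 − 825 = 2561.1705 kcal/day.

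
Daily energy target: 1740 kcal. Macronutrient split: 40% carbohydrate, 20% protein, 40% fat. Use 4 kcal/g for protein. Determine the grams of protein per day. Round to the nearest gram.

Protein energy = 20% × 1740 = 348 kcal.
At 4 kcal/g: 348 ÷ 4 = 87 g.

87 g/day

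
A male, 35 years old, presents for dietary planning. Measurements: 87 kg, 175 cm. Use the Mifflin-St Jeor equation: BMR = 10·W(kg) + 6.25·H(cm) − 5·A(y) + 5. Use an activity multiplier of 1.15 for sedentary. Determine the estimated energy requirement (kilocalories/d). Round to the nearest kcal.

Mifflin-St Jeor (male): BMR = 10(87) + 6.25(175) − 5(35) + 5 = 870 + 1093.75 − 175 + 5 = 1793.75 kcal/day.
TEE = BMR × activity factor = 1793.75 × 1.15 = 2062.8125 kcal/day.

2063 kilocalories/d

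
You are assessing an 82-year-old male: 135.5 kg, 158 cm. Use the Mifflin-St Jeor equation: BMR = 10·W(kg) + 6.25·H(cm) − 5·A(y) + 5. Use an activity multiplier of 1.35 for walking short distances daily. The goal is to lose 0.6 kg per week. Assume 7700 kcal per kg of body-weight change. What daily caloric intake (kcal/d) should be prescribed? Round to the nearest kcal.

Mifflin-St Jeor (male): BMR = 10(135.5) + 6.25(158) − 5(82) + 5 = 1355 + 987.5 − 410 + 5 = 1937.5 kcal/day.
TEE = 1937.5 × 1.35 = 2615.625 kcal/day.
Required daily deficit = 0.6 × 7700 ÷ 7 = 660 kcal/day.
Target intake = 2615.625 − 660 = 1955.625 kcal/day.

1956 kcal/d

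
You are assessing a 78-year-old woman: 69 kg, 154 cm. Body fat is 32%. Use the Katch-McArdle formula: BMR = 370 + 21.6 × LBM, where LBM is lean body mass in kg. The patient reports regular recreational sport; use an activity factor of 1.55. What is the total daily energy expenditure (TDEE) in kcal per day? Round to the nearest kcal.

2144 kcal per day

LBM = 69 × (1 − 0.32) = 46.92 kg. Katch-McArdle: BMR = 370 + 21.6 × 46.92 = 1383.472 kcal/day.
TEE = BMR × activity factor = 1383.472 × 1.55 = 2144.3816 kcal/day.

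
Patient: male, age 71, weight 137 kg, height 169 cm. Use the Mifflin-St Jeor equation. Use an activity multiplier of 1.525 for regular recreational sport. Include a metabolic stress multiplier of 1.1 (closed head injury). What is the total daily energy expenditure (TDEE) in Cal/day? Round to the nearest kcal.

3483 Cal/day

Mifflin-St Jeor (male): BMR = 10(137) + 6.25(169) − 5(71) + 5 = 1370 + 1056.25 − 355 + 5 = 2076.25 kcal/day.
TEE = BMR × activity factor = 2076.25 × 1.525 = 3166.2813 kcal/day.
Apply stress factor: 3166.2813 × 1.1 = 3482.9094 kcal/day.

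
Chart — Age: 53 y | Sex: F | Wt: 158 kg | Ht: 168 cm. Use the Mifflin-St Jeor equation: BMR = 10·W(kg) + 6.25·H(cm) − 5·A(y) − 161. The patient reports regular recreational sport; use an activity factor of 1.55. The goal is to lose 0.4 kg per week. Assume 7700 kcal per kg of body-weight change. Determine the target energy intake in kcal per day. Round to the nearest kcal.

Mifflin-St Jeor (female): BMR = 10(158) + 6.25(168) − 5(53) − 161 = 1580 + 1050 − 265 − 161 = 2204 kcal/day.
TEE = 2204 × 1.55 = 3416.2 kcal/day.
Required daily deficit = 0.4 × 7700 ÷ 7 = 440 kcal/day.
Target intake = 3416.2 − 440 = 2976.2 kcal/day.

2976 kcal per day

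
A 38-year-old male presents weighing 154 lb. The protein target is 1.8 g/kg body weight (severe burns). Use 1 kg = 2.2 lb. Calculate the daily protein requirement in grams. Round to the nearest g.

126 g/day

Weight in kg = 154 ÷ 2.2 = 70 kg.
Protein = 1.8 g/kg × 70 kg = 126 g/day.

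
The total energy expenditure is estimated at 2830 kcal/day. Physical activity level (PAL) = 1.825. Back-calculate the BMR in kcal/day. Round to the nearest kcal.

BMR = TEE ÷ activity factor = 2830 ÷ 1.825 = 1550.6849 kcal/day.

1551 kcal/day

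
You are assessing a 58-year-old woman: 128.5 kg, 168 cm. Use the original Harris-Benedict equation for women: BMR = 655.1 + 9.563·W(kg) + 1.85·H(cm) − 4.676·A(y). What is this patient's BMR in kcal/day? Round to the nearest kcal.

1924 kcal/day

Harris-Benedict: BMR = 655.1 + 9.563(128.5) + 1.85(168) − 4.676(58) = 1923.5375 kcal/day.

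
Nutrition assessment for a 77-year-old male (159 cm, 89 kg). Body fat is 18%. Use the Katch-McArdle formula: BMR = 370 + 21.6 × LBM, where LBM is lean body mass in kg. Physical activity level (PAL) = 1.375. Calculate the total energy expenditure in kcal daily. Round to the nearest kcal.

LBM = 89 × (1 − 0.18) = 72.98 kg. Katch-McArdle: BMR = 370 + 21.6 × 72.98 = 1946.368 kcal/day.
TEE = BMR × activity factor = 1946.368 × 1.375 = 2676.256 kcal/day.

2676 kcal daily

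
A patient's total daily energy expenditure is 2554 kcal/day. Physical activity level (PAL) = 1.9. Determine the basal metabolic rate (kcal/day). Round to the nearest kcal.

BMR = TEE ÷ activity factor = 2554 ÷ 1.9 = 1344.2105 kcal/day.

1344 kcal/day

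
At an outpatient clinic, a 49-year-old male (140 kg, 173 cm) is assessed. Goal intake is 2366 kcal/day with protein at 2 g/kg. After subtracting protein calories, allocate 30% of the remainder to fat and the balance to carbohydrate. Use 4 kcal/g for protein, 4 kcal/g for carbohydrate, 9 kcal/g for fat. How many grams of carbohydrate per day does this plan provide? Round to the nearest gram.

Protein = 2 × 140 = 280 g → 280 × 4 = 1120 kcal.
Non-protein calories = 2366 − 1120 = 1246 kcal.
Fat: 30% × 1246 = 373.8 kcal; carbohydrate: 872.2 kcal.
Carbohydrate: 872.2 kcal ÷ 4 kcal/g = 218.05 g.

218 g/day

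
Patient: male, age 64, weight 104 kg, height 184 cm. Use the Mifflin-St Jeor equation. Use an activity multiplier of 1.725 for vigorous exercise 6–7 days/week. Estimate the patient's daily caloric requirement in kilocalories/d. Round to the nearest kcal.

Mifflin-St Jeor (male): BMR = 10(104) + 6.25(184) − 5(64) + 5 = 1040 + 1150 − 320 + 5 = 1875 kcal/day.
TEE = BMR × activity factor = 1875 × 1.725 = 3234.375 kcal/day.

3234 kilocalories/d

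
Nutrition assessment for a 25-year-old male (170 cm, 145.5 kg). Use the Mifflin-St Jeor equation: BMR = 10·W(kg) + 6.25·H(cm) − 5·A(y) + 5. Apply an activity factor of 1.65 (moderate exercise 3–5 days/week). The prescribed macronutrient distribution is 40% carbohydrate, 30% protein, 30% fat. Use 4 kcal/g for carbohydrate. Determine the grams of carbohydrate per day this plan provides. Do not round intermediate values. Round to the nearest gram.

396 g/day

Mifflin-St Jeor (male): BMR = 10(145.5) + 6.25(170) − 5(25) + 5 = 1455 + 1062.5 − 125 + 5 = 2397.5 kcal/day.
TEE = 2397.5 × 1.65 = 3955.875 kcal/day.
Carbohydrate energy = 40% × 3955.875 = 1582.35 kcal.
Carbohydrate = 1582.35 ÷ 4 kcal/g = 395.5875 g.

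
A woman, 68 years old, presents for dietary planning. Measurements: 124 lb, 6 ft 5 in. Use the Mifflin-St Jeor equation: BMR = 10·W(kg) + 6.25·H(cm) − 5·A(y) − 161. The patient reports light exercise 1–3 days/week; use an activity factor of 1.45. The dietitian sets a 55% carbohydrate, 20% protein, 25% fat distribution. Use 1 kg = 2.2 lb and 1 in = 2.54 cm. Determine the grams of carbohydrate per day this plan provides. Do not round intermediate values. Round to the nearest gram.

256 g/day

Convert to metric: weight = 124 ÷ 2.2 = 56.3636 kg; height = (6×12 + 5) × 2.54 = 77 × 2.54 = 195.58 cm.
Mifflin-St Jeor (female): BMR = 10(56.3636) + 6.25(195.58) − 5(68) − 161 = 563.6364 + 1222.375 − 340 − 161 = 1285.0114 kcal/day.
TEE = 1285.0114 × 1.45 = 1863.2665 kcal/day.
Carbohydrate energy = 55% × 1863.2665 = 1024.7966 kcal.
Carbohydrate = 1024.7966 ÷ 4 kcal/g = 256.1991 g.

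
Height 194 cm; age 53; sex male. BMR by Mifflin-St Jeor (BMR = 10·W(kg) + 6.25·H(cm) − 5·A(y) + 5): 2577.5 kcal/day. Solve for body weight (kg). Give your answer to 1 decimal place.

2577.5 = 10·W + 6.25(194) − 5(53) + 5
10·W = 2577.5 − 952.5 = 1625, so W = 162.5 kg.

162.5 kg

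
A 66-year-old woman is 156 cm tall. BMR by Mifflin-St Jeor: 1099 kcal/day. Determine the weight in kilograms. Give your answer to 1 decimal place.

61.5 kg

1099 = 10·W + 6.25(156) − 5(66) − 161
10·W = 1099 − 484 = 615, so W = 61.5 kg.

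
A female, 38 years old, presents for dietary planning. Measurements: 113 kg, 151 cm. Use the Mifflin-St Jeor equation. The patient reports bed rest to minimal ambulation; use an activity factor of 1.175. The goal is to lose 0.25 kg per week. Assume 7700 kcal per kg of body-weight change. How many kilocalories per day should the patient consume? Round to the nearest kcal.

1749 kilocalories per day

Mifflin-St Jeor (female): BMR = 10(113) + 6.25(151) − 5(38) − 161 = 1130 + 943.75 − 190 − 161 = 1722.75 kcal/day.
TEE = 1722.75 × 1.175 = 2024.2313 kcal/day.
Required daily deficit = 0.25 × 7700 ÷ 7 = 275 kcal/day.
Target intake = 2024.2313 − 275 = 1749.2313 kcal/day.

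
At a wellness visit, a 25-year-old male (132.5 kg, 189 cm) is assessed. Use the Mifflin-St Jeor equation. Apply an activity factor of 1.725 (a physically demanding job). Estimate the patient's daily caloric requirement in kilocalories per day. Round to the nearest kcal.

Mifflin-St Jeor (male): BMR = 10(132.5) + 6.25(189) − 5(25) + 5 = 1325 + 1181.25 − 125 + 5 = 2386.25 kcal/day.
TEE = BMR × activity factor = 2386.25 × 1.725 = 4116.2813 kcal/day.

4116 kilocalories per day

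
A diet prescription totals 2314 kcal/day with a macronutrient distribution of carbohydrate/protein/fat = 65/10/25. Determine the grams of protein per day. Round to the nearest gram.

Protein energy = 10% × 2314 = 231.4 kcal.
At 4 kcal/g: 231.4 ÷ 4 = 57.85 g.

58 g/day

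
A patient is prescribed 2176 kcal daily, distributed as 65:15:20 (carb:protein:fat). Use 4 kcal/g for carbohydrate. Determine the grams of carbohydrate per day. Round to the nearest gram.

354 g/day

Carbohydrate energy = 65% × 2176 = 1414.4 kcal.
At 4 kcal/g: 1414.4 ÷ 4 = 353.6 g.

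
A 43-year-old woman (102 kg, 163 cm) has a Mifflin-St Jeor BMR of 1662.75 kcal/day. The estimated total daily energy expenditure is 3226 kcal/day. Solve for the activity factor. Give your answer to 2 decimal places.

Activity factor = TEE ÷ BMR = 3226 ÷ 1662.75 = 1.94.

1.94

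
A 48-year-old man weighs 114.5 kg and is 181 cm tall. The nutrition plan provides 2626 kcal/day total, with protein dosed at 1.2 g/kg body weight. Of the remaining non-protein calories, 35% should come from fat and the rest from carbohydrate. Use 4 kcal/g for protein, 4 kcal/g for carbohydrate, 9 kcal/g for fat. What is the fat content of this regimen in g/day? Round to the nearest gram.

Protein = 1.2 × 114.5 = 137.4 g → 137.4 × 4 = 549.6 kcal.
Non-protein calories = 2626 − 549.6 = 2076.4 kcal.
Fat: 35% × 2076.4 = 726.74 kcal; carbohydrate: 1349.66 kcal.
Fat: 726.74 kcal ÷ 9 kcal/g = 80.7489 g.

81 g/day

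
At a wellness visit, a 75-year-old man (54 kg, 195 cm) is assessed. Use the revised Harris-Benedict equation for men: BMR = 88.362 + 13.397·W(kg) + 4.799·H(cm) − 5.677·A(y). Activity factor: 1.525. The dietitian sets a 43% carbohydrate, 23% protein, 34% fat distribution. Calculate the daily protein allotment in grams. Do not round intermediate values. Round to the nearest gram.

Harris-Benedict: BMR = 88.362 + 13.397(54) + 4.799(195) − 5.677(75) = 1321.83 kcal/day.
TEE = 1321.83 × 1.525 = 2015.7908 kcal/day.
Protein energy = 23% × 2015.7908 = 463.6319 kcal.
Protein = 463.6319 ÷ 4 kcal/g = 115.908 g.

116 g/day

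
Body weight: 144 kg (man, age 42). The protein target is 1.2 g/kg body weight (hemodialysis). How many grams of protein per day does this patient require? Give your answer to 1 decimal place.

Protein = 1.2 g/kg × 144 kg = 172.8 g/day.

172.8 g/day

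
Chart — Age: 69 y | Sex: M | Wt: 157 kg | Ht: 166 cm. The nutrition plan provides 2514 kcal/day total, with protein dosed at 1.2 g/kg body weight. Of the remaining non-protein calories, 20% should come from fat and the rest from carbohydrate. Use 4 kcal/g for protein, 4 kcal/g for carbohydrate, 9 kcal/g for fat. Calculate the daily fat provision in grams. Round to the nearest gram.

Protein = 1.2 × 157 = 188.4 g → 188.4 × 4 = 753.6 kcal.
Non-protein calories = 2514 − 753.6 = 1760.4 kcal.
Fat: 20% × 1760.4 = 352.08 kcal; carbohydrate: 1408.32 kcal.
Fat: 352.08 kcal ÷ 9 kcal/g = 39.12 g.

39 g/day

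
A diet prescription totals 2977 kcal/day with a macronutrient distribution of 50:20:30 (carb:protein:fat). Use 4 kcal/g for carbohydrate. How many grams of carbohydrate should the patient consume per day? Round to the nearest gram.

Carbohydrate energy = 50% × 2977 = 1488.5 kcal.
At 4 kcal/g: 1488.5 ÷ 4 = 372.125 g.

372 g/day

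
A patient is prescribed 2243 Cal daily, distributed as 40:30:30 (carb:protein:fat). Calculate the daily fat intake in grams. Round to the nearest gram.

75 g/day

Fat energy = 30% × 2243 = 672.9 kcal.
At 9 kcal/g: 672.9 ÷ 9 = 74.7667 g.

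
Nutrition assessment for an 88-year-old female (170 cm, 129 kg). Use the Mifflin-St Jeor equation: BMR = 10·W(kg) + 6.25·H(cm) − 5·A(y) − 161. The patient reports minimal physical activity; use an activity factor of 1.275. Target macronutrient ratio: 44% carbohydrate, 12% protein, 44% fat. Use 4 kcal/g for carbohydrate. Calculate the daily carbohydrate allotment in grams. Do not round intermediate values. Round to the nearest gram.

Mifflin-St Jeor (female): BMR = 10(129) + 6.25(170) − 5(88) − 161 = 1290 + 1062.5 − 440 − 161 = 1751.5 kcal/day.
TEE = 1751.5 × 1.275 = 2233.1625 kcal/day.
Carbohydrate energy = 44% × 2233.1625 = 982.5915 kcal.
Carbohydrate = 982.5915 ÷ 4 kcal/g = 245.6479 g.

246 g/day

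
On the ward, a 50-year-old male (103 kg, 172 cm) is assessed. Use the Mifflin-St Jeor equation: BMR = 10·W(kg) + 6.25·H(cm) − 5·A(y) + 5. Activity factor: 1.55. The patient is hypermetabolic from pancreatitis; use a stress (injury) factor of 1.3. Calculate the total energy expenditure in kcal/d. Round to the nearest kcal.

Mifflin-St Jeor (male): BMR = 10(103) + 6.25(172) − 5(50) + 5 = 1030 + 1075 − 250 + 5 = 1860 kcal/day.
TEE = BMR × activity factor = 1860 × 1.55 = 2883 kcal/day.
Apply stress factor: 2883 × 1.3 = 3747.9 kcal/day.

3748 kcal/d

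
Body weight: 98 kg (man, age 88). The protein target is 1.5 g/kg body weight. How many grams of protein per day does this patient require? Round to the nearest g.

147 g/day

Protein = 1.5 g/kg × 98 kg = 147 g/day.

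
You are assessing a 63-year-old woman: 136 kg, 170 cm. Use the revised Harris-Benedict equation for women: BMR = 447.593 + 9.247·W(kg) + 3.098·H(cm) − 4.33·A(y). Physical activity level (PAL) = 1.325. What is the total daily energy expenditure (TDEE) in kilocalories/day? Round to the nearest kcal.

Harris-Benedict: BMR = 447.593 + 9.247(136) + 3.098(170) − 4.33(63) = 1959.055 kcal/day.
TEE = BMR × activity factor = 1959.055 × 1.325 = 2595.7479 kcal/day.

2596 kilocalories/day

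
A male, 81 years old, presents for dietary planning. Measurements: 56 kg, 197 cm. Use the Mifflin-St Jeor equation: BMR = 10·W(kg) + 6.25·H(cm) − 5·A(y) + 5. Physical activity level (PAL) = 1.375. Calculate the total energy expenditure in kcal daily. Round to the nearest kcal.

1913 kcal daily

Mifflin-St Jeor (male): BMR = 10(56) + 6.25(197) − 5(81) + 5 = 560 + 1231.25 − 405 + 5 = 1391.25 kcal/day.
TEE = BMR × activity factor = 1391.25 × 1.375 = 1912.9688 kcal/day.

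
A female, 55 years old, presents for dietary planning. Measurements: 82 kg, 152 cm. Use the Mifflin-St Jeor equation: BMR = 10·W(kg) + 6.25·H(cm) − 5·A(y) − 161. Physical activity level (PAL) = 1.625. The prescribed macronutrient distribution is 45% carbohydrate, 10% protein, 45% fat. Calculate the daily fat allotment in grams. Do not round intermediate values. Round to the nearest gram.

108 g/day

Mifflin-St Jeor (female): BMR = 10(82) + 6.25(152) − 5(55) − 161 = 820 + 950 − 275 − 161 = 1334 kcal/day.
TEE = 1334 × 1.625 = 2167.75 kcal/day.
Fat energy = 45% × 2167.75 = 975.4875 kcal.
Fat = 975.4875 ÷ 9 kcal/g = 108.3875 g.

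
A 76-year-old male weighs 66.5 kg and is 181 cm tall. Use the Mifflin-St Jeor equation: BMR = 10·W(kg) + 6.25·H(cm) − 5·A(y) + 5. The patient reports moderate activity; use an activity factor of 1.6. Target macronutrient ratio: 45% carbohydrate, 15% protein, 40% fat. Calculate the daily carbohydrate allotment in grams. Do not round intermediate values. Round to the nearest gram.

Mifflin-St Jeor (male): BMR = 10(66.5) + 6.25(181) − 5(76) + 5 = 665 + 1131.25 − 380 + 5 = 1421.25 kcal/day.
TEE = 1421.25 × 1.6 = 2274 kcal/day.
Carbohydrate energy = 45% × 2274 = 1023.3 kcal.
Carbohydrate = 1023.3 ÷ 4 kcal/g = 255.825 g.

256 g/day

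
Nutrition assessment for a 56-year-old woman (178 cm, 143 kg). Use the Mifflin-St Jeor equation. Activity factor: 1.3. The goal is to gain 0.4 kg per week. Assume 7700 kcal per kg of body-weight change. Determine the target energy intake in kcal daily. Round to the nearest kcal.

Mifflin-St Jeor (female): BMR = 10(143) + 6.25(178) − 5(56) − 161 = 1430 + 1112.5 − 280 − 161 = 2101.5 kcal/day.
TEE = 2101.5 × 1.3 = 2731.95 kcal/day.
Required daily surplus = 0.4 × 7700 ÷ 7 = 440 kcal/day.
Target intake = 2731.95 + 440 = 3171.95 kcal/day.

3172 kcal daily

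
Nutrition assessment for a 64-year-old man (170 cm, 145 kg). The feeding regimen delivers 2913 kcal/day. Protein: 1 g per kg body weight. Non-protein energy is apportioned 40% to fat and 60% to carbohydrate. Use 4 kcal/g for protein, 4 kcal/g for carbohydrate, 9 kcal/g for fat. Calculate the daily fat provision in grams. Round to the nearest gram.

Protein = 1 × 145 = 145 g → 145 × 4 = 580 kcal.
Non-protein calories = 2913 − 580 = 2333 kcal.
Fat: 40% × 2333 = 933.2 kcal; carbohydrate: 1399.8 kcal.
Fat: 933.2 kcal ÷ 9 kcal/g = 103.6889 g.

104 g/day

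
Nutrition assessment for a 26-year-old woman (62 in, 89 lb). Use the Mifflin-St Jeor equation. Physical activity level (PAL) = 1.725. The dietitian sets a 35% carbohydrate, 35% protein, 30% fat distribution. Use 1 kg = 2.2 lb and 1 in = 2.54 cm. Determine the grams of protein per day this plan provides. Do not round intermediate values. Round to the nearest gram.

Convert to metric: weight = 89 ÷ 2.2 = 40.4545 kg; height = 62 × 2.54 = 157.48 cm.
Mifflin-St Jeor (female): BMR = 10(40.4545) + 6.25(157.48) − 5(26) − 161 = 404.5455 + 984.25 − 130 − 161 = 1097.7955 kcal/day.
TEE = 1097.7955 × 1.725 = 1893.6972 kcal/day.
Protein energy = 35% × 1893.6972 = 662.794 kcal.
Protein = 662.794 ÷ 4 kcal/g = 165.6985 g.

166 g/day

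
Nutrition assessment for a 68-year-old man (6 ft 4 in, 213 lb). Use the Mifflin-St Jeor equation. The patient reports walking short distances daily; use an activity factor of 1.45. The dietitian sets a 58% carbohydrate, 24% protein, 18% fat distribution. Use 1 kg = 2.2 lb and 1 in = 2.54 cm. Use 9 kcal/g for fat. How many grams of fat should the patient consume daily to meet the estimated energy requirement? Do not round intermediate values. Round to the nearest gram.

Convert to metric: weight = 213 ÷ 2.2 = 96.8182 kg; height = (6×12 + 4) × 2.54 = 76 × 2.54 = 193.04 cm.
Mifflin-St Jeor (male): BMR = 10(96.8182) + 6.25(193.04) − 5(68) + 5 = 968.1818 + 1206.5 − 340 + 5 = 1839.6818 kcal/day.
TEE = 1839.6818 × 1.45 = 2667.5386 kcal/day.
Fat energy = 18% × 2667.5386 = 480.157 kcal.
Fat = 480.157 ÷ 9 kcal/g = 53.3508 g.

53 g/day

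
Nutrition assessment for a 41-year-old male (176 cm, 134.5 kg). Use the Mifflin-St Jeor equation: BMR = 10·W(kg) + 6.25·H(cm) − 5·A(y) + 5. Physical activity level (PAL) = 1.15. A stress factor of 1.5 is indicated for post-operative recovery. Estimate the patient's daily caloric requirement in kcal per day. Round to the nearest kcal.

3873 kcal per day

Mifflin-St Jeor (male): BMR = 10(134.5) + 6.25(176) − 5(41) + 5 = 1345 + 1100 − 205 + 5 = 2245 kcal/day.
TEE = BMR × activity factor = 2245 × 1.15 = 2581.75 kcal/day.
Apply stress factor: 2581.75 × 1.5 = 3872.625 kcal/day.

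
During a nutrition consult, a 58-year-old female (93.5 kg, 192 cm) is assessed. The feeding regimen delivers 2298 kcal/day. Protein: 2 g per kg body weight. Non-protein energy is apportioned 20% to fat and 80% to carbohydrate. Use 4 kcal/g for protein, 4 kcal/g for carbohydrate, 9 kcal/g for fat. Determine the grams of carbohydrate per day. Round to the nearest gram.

310 g/day

Protein = 2 × 93.5 = 187 g → 187 × 4 = 748 kcal.
Non-protein calories = 2298 − 748 = 1550 kcal.
Fat: 20% × 1550 = 310 kcal; carbohydrate: 1240 kcal.
Carbohydrate: 1240 kcal ÷ 4 kcal/g = 310 g.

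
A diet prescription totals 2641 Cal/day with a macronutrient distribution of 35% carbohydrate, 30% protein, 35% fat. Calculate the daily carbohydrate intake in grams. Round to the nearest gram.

Carbohydrate energy = 35% × 2641 = 924.35 kcal.
At 4 kcal/g: 924.35 ÷ 4 = 231.0875 g.

231 g/day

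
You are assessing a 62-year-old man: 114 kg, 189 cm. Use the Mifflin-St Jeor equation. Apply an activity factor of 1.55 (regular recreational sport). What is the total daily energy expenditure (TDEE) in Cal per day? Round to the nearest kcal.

3125 Cal per day

Mifflin-St Jeor (male): BMR = 10(114) + 6.25(189) − 5(62) + 5 = 1140 + 1181.25 − 310 + 5 = 2016.25 kcal/day.
TEE = BMR × activity factor = 2016.25 × 1.55 = 3125.1875 kcal/day.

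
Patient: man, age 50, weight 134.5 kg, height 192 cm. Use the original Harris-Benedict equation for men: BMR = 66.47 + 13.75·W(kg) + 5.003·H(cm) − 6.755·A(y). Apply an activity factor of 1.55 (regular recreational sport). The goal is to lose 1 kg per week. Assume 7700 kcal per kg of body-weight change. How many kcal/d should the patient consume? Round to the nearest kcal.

Harris-Benedict: BMR = 66.47 + 13.75(134.5) + 5.003(192) − 6.755(50) = 2538.671 kcal/day.
TEE = 2538.671 × 1.55 = 3934.9401 kcal/day.
Required daily deficit = 1 × 7700 ÷ 7 = 1100 kcal/day.
Target intake = 3934.9401 − 1100 = 2834.9401 kcal/day.

2835 kcal/d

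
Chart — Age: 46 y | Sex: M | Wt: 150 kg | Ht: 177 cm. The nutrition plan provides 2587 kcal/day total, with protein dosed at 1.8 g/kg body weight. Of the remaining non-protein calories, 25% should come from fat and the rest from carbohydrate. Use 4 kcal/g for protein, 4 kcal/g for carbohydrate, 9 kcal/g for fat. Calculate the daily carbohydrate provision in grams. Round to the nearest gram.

Protein = 1.8 × 150 = 270 g → 270 × 4 = 1080 kcal.
Non-protein calories = 2587 − 1080 = 1507 kcal.
Fat: 25% × 1507 = 376.75 kcal; carbohydrate: 1130.25 kcal.
Carbohydrate: 1130.25 kcal ÷ 4 kcal/g = 282.5625 g.

283 g/day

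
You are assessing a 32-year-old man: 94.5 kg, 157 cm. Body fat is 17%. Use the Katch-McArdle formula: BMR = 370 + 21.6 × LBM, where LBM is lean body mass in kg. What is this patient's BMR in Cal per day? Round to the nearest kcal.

LBM = 94.5 × (1 − 0.17) = 78.435 kg. Katch-McArdle: BMR = 370 + 21.6 × 78.435 = 2064.196 kcal/day.

2064 Cal per day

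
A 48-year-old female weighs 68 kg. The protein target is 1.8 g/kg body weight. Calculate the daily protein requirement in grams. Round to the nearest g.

Protein = 1.8 g/kg × 68 kg = 122.4 g/day.

122 g/day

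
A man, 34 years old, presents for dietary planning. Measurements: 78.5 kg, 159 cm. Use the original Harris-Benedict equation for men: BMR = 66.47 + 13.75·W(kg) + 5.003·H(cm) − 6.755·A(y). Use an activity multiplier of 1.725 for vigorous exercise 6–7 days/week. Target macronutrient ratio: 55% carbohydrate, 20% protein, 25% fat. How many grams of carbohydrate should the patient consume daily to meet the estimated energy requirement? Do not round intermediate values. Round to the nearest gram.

406 g/day

Harris-Benedict: BMR = 66.47 + 13.75(78.5) + 5.003(159) − 6.755(34) = 1711.652 kcal/day.
TEE = 1711.652 × 1.725 = 2952.5997 kcal/day.
Carbohydrate energy = 55% × 2952.5997 = 1623.9298 kcal.
Carbohydrate = 1623.9298 ÷ 4 kcal/g = 405.9825 g.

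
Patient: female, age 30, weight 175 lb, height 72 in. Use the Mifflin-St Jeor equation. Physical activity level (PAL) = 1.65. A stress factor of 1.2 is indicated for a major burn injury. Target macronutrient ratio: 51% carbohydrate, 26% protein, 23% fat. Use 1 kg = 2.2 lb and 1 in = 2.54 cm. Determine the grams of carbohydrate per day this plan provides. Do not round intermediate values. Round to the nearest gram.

Convert to metric: weight = 175 ÷ 2.2 = 79.5455 kg; height = 72 × 2.54 = 182.88 cm.
Mifflin-St Jeor (female): BMR = 10(79.5455) + 6.25(182.88) − 5(30) − 161 = 795.4545 + 1143 − 150 − 161 = 1627.4545 kcal/day.
TEE = 1627.4545 × 1.65 = 2685.3 kcal/day.
With stress factor 1.2: 2685.3 × 1.2 = 3222.36 kcal/day.
Carbohydrate energy = 51% × 3222.36 = 1643.4036 kcal.
Carbohydrate = 1643.4036 ÷ 4 kcal/g = 410.8509 g.

411 g/day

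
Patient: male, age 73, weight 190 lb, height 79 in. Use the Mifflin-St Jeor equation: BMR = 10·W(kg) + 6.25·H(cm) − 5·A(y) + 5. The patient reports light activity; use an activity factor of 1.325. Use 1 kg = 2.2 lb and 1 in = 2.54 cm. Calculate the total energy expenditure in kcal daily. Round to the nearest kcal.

2329 kcal daily

Convert to metric: weight = 190 ÷ 2.2 = 86.3636 kg; height = 79 × 2.54 = 200.66 cm.
Mifflin-St Jeor (male): BMR = 10(86.3636) + 6.25(200.66) − 5(73) + 5 = 863.6364 + 1254.125 − 365 + 5 = 1757.7614 kcal/day.
TEE = BMR × activity factor = 1757.7614 × 1.325 = 2329.0338 kcal/day.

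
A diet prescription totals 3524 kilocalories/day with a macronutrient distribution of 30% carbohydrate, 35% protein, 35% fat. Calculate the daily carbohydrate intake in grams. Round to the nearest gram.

264 g/day

Carbohydrate energy = 30% × 3524 = 1057.2 kcal.
At 4 kcal/g: 1057.2 ÷ 4 = 264.3 g.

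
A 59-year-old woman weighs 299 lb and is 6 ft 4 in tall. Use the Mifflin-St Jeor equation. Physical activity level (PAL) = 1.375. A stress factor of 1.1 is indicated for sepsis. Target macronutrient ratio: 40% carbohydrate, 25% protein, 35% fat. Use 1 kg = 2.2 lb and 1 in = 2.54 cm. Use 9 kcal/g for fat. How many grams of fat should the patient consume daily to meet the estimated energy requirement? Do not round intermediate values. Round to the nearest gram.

124 g/day

Convert to metric: weight = 299 ÷ 2.2 = 135.9091 kg; height = (6×12 + 4) × 2.54 = 76 × 2.54 = 193.04 cm.
Mifflin-St Jeor (female): BMR = 10(135.9091) + 6.25(193.04) − 5(59) − 161 = 1359.0909 + 1206.5 − 295 − 161 = 2109.5909 kcal/day.
TEE = 2109.5909 × 1.375 = 2900.6875 kcal/day.
With stress factor 1.1: 2900.6875 × 1.1 = 3190.7563 kcal/day.
Fat energy = 35% × 3190.7563 = 1116.7647 kcal.
Fat = 1116.7647 ÷ 9 kcal/g = 124.085 g.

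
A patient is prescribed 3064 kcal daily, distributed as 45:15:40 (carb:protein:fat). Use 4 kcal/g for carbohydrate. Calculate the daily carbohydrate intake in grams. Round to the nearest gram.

345 g/day

Carbohydrate energy = 45% × 3064 = 1378.8 kcal.
At 4 kcal/g: 1378.8 ÷ 4 = 344.7 g.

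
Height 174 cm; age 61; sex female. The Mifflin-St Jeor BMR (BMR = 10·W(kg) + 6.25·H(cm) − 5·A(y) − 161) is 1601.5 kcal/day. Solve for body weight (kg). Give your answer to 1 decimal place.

1601.5 = 10·W + 6.25(174) − 5(61) − 161
10·W = 1601.5 − 621.5 = 980, so W = 98 kg.

98.0 kg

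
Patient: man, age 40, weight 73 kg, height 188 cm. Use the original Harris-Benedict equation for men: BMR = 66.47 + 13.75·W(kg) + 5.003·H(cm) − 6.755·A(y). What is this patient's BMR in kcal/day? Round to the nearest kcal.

1741 kcal/day

Harris-Benedict: BMR = 66.47 + 13.75(73) + 5.003(188) − 6.755(40) = 1740.584 kcal/day.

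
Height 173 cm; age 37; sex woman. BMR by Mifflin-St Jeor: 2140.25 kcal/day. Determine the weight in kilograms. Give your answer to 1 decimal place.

2140.25 = 10·W + 6.25(173) − 5(37) − 161
10·W = 2140.25 − 735.25 = 1405, so W = 140.5 kg.

140.5 kg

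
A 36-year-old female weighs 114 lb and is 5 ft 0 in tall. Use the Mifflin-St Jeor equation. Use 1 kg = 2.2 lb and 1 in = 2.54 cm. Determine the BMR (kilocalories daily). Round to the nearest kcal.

1130 kilocalories daily

Convert to metric: weight = 114 ÷ 2.2 = 51.8182 kg; height = (5×12 + 0) × 2.54 = 60 × 2.54 = 152.4 cm.
Mifflin-St Jeor (female): BMR = 10(51.8182) + 6.25(152.4) − 5(36) − 161 = 518.1818 + 952.5 − 180 − 161 = 1129.6818 kcal/day.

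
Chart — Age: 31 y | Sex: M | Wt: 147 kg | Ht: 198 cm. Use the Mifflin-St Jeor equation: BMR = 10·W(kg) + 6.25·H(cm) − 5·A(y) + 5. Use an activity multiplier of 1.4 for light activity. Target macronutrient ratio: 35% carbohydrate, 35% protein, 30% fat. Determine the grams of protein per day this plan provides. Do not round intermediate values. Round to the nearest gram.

Mifflin-St Jeor (male): BMR = 10(147) + 6.25(198) − 5(31) + 5 = 1470 + 1237.5 − 155 + 5 = 2557.5 kcal/day.
TEE = 2557.5 × 1.4 = 3580.5 kcal/day.
Protein energy = 35% × 3580.5 = 1253.175 kcal.
Protein = 1253.175 ÷ 4 kcal/g = 313.2938 g.

313 g/day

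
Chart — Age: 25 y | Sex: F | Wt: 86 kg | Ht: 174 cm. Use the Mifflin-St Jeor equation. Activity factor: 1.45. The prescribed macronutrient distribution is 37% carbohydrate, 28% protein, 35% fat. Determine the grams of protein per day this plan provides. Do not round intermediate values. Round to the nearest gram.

Mifflin-St Jeor (female): BMR = 10(86) + 6.25(174) − 5(25) − 161 = 860 + 1087.5 − 125 − 161 = 1661.5 kcal/day.
TEE = 1661.5 × 1.45 = 2409.175 kcal/day.
Protein energy = 28% × 2409.175 = 674.569 kcal.
Protein = 674.569 ÷ 4 kcal/g = 168.6423 g.

169 g/day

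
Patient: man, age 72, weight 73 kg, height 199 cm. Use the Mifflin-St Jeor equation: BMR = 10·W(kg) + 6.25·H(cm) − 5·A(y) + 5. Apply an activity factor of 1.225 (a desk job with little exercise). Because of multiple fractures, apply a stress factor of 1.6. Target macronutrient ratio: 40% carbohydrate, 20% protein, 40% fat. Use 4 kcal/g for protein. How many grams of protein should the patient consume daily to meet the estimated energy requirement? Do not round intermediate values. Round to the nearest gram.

159 g/day

Mifflin-St Jeor (male): BMR = 10(73) + 6.25(199) − 5(72) + 5 = 730 + 1243.75 − 360 + 5 = 1618.75 kcal/day.
TEE = 1618.75 × 1.225 = 1982.9688 kcal/day.
With stress factor 1.6: 1982.9688 × 1.6 = 3172.75 kcal/day.
Protein energy = 20% × 3172.75 = 634.55 kcal.
Protein = 634.55 ÷ 4 kcal/g = 158.6375 g.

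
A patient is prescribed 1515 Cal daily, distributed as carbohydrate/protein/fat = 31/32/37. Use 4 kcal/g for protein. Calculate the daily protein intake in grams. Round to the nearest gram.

121 g/day

Protein energy = 32% × 1515 = 484.8 kcal.
At 4 kcal/g: 484.8 ÷ 4 = 121.2 g.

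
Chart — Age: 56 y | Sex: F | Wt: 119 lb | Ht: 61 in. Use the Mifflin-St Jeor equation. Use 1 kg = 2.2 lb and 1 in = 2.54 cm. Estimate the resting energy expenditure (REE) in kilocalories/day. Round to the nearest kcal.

1068 kilocalories/day

Convert to metric: weight = 119 ÷ 2.2 = 54.0909 kg; height = 61 × 2.54 = 154.94 cm.
Mifflin-St Jeor (female): BMR = 10(54.0909) + 6.25(154.94) − 5(56) − 161 = 540.9091 + 968.375 − 280 − 161 = 1068.2841 kcal/day.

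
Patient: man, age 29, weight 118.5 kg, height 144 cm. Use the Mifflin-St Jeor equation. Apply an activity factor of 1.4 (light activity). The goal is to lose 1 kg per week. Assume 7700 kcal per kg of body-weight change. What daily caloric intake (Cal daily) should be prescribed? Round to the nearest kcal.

Mifflin-St Jeor (male): BMR = 10(118.5) + 6.25(144) − 5(29) + 5 = 1185 + 900 − 145 + 5 = 1945 kcal/day.
TEE = 1945 × 1.4 = 2723 kcal/day.
Required daily deficit = 1 × 7700 ÷ 7 = 1100 kcal/day.
Target intake = 2723 − 1100 = 1623 kcal/day.

1623 Cal daily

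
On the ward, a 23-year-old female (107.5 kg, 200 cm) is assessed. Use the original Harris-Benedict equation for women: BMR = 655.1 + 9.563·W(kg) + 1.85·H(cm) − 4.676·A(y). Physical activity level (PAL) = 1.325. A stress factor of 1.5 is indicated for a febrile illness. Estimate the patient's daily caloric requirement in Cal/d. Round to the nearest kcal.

3867 Cal/d

Harris-Benedict: BMR = 655.1 + 9.563(107.5) + 1.85(200) − 4.676(23) = 1945.5745 kcal/day.
TEE = BMR × activity factor = 1945.5745 × 1.325 = 2577.8862 kcal/day.
Apply stress factor: 2577.8862 × 1.5 = 3866.8293 kcal/day.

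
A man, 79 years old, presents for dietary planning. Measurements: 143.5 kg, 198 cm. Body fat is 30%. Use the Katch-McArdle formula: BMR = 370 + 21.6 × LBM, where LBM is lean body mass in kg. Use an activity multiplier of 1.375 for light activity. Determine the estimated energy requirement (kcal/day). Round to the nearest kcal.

LBM = 143.5 × (1 − 0.3) = 100.45 kg. Katch-McArdle: BMR = 370 + 21.6 × 100.45 = 2539.72 kcal/day.
TEE = BMR × activity factor = 2539.72 × 1.375 = 3492.115 kcal/day.

3492 kcal/day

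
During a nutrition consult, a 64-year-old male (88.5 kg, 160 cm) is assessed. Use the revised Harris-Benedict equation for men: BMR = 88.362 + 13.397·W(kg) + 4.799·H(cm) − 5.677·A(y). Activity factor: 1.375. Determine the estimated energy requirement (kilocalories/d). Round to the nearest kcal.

Harris-Benedict: BMR = 88.362 + 13.397(88.5) + 4.799(160) − 5.677(64) = 1678.5085 kcal/day.
TEE = BMR × activity factor = 1678.5085 × 1.375 = 2307.9492 kcal/day.

2308 kilocalories/d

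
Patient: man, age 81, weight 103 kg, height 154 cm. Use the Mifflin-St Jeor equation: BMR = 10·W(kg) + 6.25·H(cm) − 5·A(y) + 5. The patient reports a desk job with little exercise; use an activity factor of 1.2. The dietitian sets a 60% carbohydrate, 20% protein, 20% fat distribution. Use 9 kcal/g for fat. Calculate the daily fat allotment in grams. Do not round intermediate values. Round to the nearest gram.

42 g/day

Mifflin-St Jeor (male): BMR = 10(103) + 6.25(154) − 5(81) + 5 = 1030 + 962.5 − 405 + 5 = 1592.5 kcal/day.
TEE = 1592.5 × 1.2 = 1911 kcal/day.
Fat energy = 20% × 1911 = 382.2 kcal.
Fat = 382.2 ÷ 9 kcal/g = 42.4667 g.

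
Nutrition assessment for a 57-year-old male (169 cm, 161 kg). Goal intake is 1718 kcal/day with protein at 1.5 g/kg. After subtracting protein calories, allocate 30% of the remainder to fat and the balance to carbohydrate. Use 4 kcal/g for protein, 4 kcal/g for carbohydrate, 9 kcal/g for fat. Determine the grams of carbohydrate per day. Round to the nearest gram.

132 g/day

Protein = 1.5 × 161 = 241.5 g → 241.5 × 4 = 966 kcal.
Non-protein calories = 1718 − 966 = 752 kcal.
Fat: 30% × 752 = 225.6 kcal; carbohydrate: 526.4 kcal.
Carbohydrate: 526.4 kcal ÷ 4 kcal/g = 131.6 g.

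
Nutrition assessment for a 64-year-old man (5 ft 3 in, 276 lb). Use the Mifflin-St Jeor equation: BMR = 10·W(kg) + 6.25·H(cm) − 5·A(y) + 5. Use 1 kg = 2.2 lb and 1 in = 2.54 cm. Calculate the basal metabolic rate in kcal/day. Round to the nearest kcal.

1940 kcal/day

Convert to metric: weight = 276 ÷ 2.2 = 125.4545 kg; height = (5×12 + 3) × 2.54 = 63 × 2.54 = 160.02 cm.
Mifflin-St Jeor (male): BMR = 10(125.4545) + 6.25(160.02) − 5(64) + 5 = 1254.5455 + 1000.125 − 320 + 5 = 1939.6705 kcal/day.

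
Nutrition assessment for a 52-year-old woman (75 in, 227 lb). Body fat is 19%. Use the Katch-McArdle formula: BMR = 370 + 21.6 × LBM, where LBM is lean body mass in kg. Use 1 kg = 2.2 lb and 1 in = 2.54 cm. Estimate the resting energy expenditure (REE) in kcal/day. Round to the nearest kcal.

2175 kcal/day

Convert to metric: weight = 227 ÷ 2.2 = 103.1818 kg; height = 75 × 2.54 = 190.5 cm.
LBM = 103.1818 × (1 − 0.19) = 83.5773 kg. Katch-McArdle: BMR = 370 + 21.6 × 83.5773 = 2175.2691 kcal/day.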